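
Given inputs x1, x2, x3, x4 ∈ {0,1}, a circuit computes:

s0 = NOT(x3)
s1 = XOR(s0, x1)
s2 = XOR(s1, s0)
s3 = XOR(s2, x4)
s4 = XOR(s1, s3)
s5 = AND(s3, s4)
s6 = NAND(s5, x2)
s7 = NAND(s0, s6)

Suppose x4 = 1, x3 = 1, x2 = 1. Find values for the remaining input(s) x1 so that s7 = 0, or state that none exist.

With x4 = 1, x3 = 1, x2 = 1 fixed, none of the 2 settings of x1 give s7 = 0.
For example, with x1=0:
s0 = NOT(x3) = NOT 1 = 0
s1 = XOR(s0, x1) = XOR(0, 0) = 0
s2 = XOR(s1, s0) = XOR(0, 0) = 0
s3 = XOR(s2, x4) = XOR(0, 1) = 1
s4 = XOR(s1, s3) = XOR(0, 1) = 1
s5 = AND(s3, s4) = AND(1, 1) = 1
s6 = NAND(s5, x2) = NAND(1, 1) = 0
s7 = NAND(s0, s6) = NAND(0, 0) = 1
giving s7 = 1 ≠ 0.

no solution exists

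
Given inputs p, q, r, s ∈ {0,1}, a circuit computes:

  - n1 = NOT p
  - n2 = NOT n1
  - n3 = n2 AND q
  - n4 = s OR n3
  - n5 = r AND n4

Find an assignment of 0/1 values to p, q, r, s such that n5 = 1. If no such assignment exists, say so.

p=1, q=0, r=1, s=1

n5 = r AND n4 must be 1, so both r = 1 and n4 = 1.
n4 = s OR n3 must be 1, so at least one of s, n3 is 1.
Check with p=1, q=0, r=1, s=1:
n1 = NOT p = NOT 1 = 0
n2 = NOT n1 = NOT 0 = 1
n3 = n2 AND q = 1 AND 0 = 0
n4 = s OR n3 = 1 OR 0 = 1
n5 = r AND n4 = 1 AND 1 = 1
So n5 = 1 as required.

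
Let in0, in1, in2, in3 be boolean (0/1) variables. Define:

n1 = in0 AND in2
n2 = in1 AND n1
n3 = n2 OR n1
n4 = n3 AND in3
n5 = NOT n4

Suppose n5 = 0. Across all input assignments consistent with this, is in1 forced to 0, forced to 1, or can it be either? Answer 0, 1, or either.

Both values of in1 occur among assignments with n5 = 0:
  in1=0: in0=1, in1=0, in2=1, in3=1
  in1=1: in0=1, in1=1, in2=1, in3=1

either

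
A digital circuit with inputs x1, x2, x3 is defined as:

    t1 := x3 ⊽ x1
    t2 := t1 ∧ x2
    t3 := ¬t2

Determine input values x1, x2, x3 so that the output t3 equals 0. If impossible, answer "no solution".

x1=0, x2=1, x3=0

t3 = ¬t2 must be 0, so t2 = 1.
t2 = t1 ∧ x2 must be 1, so both t1 = 1 and x2 = 1.
t1 = x3 ⊽ x1 must be 1, so both x3 = 0 and x1 = 0.
Check with x1=0, x2=1, x3=0:
t1 = x3 ⊽ x1 = 0 ⊽ 0 = 1
t2 = t1 ∧ x2 = 1 ∧ 1 = 1
t3 = ¬t2 = ¬1 = 0
So t3 = 0 as required.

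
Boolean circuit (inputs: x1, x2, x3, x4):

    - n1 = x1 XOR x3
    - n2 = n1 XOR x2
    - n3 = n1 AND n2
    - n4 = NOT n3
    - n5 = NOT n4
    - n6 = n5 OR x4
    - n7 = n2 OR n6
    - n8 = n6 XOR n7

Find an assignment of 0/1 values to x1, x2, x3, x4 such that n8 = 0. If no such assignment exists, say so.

n8 = n6 XOR n7 must be 0, so n6 and n7 are equal.
Check with x1=1 x2=0 x3=1 x4=1:
n1 = x1 XOR x3 = 1 XOR 1 = 0
n2 = n1 XOR x2 = 0 XOR 0 = 0
n3 = n1 AND n2 = 0 AND 0 = 0
n4 = NOT n3 = NOT 0 = 1
n5 = NOT n4 = NOT 1 = 0
n6 = n5 OR x4 = 0 OR 1 = 1
n7 = n2 OR n6 = 0 OR 1 = 1
n8 = n6 XOR n7 = 1 XOR 1 = 0
So n8 = 0 as required.

x1=1 x2=0 x3=1 x4=1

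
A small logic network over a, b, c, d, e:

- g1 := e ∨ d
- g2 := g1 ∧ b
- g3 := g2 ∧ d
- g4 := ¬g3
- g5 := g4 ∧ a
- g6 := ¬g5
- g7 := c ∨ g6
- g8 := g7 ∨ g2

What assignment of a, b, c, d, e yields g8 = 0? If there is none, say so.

g8 = g7 ∨ g2 must be 0, so both g7 = 0 and g2 = 0.
g7 = c ∨ g6 must be 0, so both c = 0 and g6 = 0.
Check with a=1, b=0, c=0, d=0, e=0:
g1 = e ∨ d = 0 ∨ 0 = 0
g2 = g1 ∧ b = 0 ∧ 0 = 0
g3 = g2 ∧ d = 0 ∧ 0 = 0
g4 = ¬g3 = ¬0 = 1
g5 = g4 ∧ a = 1 ∧ 1 = 1
g6 = ¬g5 = ¬1 = 0
g7 = c ∨ g6 = 0 ∨ 0 = 0
g8 = g7 ∨ g2 = 0 ∨ 0 = 0
So g8 = 0 as required.

a=1, b=0, c=0, d=0, e=0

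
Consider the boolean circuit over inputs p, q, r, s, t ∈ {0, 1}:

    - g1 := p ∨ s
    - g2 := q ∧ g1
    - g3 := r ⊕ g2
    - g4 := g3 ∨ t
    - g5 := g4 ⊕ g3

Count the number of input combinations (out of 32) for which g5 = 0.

24

g5 = g4 ⊕ g3 must be 0, so g4 and g3 are equal.
Enumerating the 32 input combinations, 24 give g5 = 0 and 8 give g5 = 1.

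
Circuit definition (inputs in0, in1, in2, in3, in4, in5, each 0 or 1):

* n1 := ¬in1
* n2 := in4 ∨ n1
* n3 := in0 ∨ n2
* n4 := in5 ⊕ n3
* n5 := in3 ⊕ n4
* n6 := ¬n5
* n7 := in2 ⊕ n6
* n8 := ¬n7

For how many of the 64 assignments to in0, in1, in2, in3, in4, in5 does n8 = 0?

n8 = ¬n7 must be 0, so n7 = 1.
n7 = in2 ⊕ n6 must be 1, so in2 and n6 differ.
Enumerating the 64 input combinations, 32 give n8 = 0 and 32 give n8 = 1.

32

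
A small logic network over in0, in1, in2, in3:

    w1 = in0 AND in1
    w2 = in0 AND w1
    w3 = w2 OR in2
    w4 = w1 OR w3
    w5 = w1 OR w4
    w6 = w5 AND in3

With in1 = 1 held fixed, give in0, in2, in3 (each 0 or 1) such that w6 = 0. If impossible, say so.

w6 = w5 AND in3 must be 0, so at least one of w5, in3 is 0.
Check with in1 = 1 and in0=1, in2=0, in3=0:
w1 = in0 AND in1 = 1 AND 1 = 1
w2 = in0 AND w1 = 1 AND 1 = 1
w3 = w2 OR in2 = 1 OR 0 = 1
w4 = w1 OR w3 = 1 OR 1 = 1
w5 = w1 OR w4 = 1 OR 1 = 1
w6 = w5 AND in3 = 1 AND 0 = 0
So w6 = 0.

in0=1 in2=0 in3=0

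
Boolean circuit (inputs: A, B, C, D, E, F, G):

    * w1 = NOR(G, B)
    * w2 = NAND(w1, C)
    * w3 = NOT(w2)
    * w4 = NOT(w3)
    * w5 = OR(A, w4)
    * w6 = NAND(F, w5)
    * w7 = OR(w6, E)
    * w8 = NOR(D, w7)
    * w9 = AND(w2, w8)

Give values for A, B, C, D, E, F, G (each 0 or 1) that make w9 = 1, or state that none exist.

A=1, B=1, C=1, D=0, E=0, F=1, G=1

w9 = AND(w2, w8) must be 1, so both w2 = 1 and w8 = 1.
w2 = NAND(w1, C) must be 1, so at least one of w1, C is 0.
Check with A=1, B=1, C=1, D=0, E=0, F=1, G=1:
w1 = NOR(G, B) = NOR(1, 1) = 0
w2 = NAND(w1, C) = NAND(0, 1) = 1
w3 = NOT(w2) = NOT 1 = 0
w4 = NOT(w3) = NOT 0 = 1
w5 = OR(A, w4) = OR(1, 1) = 1
w6 = NAND(F, w5) = NAND(1, 1) = 0
w7 = OR(w6, E) = OR(0, 0) = 0
w8 = NOR(D, w7) = NOR(0, 0) = 1
w9 = AND(w2, w8) = AND(1, 1) = 1
So w9 = 1 as required.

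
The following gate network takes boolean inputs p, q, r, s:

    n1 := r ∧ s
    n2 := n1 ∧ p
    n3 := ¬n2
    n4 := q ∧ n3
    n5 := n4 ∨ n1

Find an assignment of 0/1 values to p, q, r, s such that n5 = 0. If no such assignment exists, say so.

Check with p=0, q=0, r=1, s=0:
n1 = r ∧ s = 1 ∧ 0 = 0
n2 = n1 ∧ p = 0 ∧ 0 = 0
n3 = ¬n2 = ¬0 = 1
n4 = q ∧ n3 = 0 ∧ 1 = 0
n5 = n4 ∨ n1 = 0 ∨ 0 = 0
So n5 = 0 as required.

p=0, q=0, r=1, s=0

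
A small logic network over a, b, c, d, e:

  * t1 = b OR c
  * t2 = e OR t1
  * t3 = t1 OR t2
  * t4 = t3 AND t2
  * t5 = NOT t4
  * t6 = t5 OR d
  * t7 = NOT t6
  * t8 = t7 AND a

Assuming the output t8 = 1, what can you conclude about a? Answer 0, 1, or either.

t8 = t7 AND a must be 1, so both t7 = 1 and a = 1.
t7 = NOT t6 must be 1, so t6 = 0.
Every assignment with t8 = 1 has a = 1; there are 7 such assignment(s).

1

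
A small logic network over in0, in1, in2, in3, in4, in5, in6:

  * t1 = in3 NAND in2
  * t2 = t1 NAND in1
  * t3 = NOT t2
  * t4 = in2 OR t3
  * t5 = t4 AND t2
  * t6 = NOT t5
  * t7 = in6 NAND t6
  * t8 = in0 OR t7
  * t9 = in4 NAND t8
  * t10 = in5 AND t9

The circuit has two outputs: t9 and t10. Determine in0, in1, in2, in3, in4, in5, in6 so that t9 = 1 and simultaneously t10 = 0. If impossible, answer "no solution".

Check with in0=0, in1=1, in2=0, in3=1, in4=0, in5=0, in6=1:
t1 = in3 NAND in2 = 1 NAND 0 = 1
t2 = t1 NAND in1 = 1 NAND 1 = 0
t3 = NOT t2 = NOT 0 = 1
t4 = in2 OR t3 = 0 OR 1 = 1
t5 = t4 AND t2 = 1 AND 0 = 0
t6 = NOT t5 = NOT 0 = 1
t7 = in6 NAND t6 = 1 NAND 1 = 0
t8 = in0 OR t7 = 0 OR 0 = 0
t9 = in4 NAND t8 = 0 NAND 0 = 1
t10 = in5 AND t9 = 0 AND 1 = 0
So t9 = 1 and t10 = 0.

in0=0, in1=1, in2=0, in3=1, in4=0, in5=0, in6=1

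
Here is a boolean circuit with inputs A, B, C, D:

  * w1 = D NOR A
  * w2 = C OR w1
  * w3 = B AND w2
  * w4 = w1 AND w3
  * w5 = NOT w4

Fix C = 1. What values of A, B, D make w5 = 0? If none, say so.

A=0, B=1, D=0

Check with C = 1 and A=0, B=1, D=0:
w1 = D NOR A = 0 NOR 0 = 1
w2 = C OR w1 = 1 OR 1 = 1
w3 = B AND w2 = 1 AND 1 = 1
w4 = w1 AND w3 = 1 AND 1 = 1
w5 = NOT w4 = NOT 1 = 0
So w5 = 0.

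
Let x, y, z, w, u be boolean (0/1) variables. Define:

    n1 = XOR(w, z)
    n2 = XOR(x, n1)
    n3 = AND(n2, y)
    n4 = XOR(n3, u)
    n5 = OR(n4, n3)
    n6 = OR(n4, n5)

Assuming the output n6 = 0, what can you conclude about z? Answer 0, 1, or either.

Both values of z occur among assignments with n6 = 0:
  z=0: x=0, y=0, z=0, w=0, u=0
  z=1: x=0, y=0, z=1, w=0, u=0

either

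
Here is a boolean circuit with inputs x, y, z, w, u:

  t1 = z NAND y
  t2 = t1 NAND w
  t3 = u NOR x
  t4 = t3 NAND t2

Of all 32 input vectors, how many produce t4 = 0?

t4 = t3 NAND t2 must be 0, so both t3 = 1 and t2 = 1.
Satisfying assignments:
  x=0, y=0, z=0, w=0, u=0
  x=0, y=0, z=1, w=0, u=0
  x=0, y=1, z=0, w=0, u=0
  x=0, y=1, z=1, w=0, u=0
  x=0, y=1, z=1, w=1, u=0

5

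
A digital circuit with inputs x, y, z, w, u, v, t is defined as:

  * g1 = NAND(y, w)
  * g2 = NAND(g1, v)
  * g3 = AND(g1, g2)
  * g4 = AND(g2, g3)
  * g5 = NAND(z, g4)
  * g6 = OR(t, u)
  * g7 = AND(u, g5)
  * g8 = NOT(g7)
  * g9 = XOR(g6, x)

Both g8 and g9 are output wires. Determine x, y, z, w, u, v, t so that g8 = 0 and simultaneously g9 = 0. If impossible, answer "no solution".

x=1, y=0, z=0, w=1, u=1, v=1, t=0

Check with x=1, y=0, z=0, w=1, u=1, v=1, t=0:
g1 = NAND(y, w) = NAND(0, 1) = 1
g2 = NAND(g1, v) = NAND(1, 1) = 0
g3 = AND(g1, g2) = AND(1, 0) = 0
g4 = AND(g2, g3) = AND(0, 0) = 0
g5 = NAND(z, g4) = NAND(0, 0) = 1
g6 = OR(t, u) = OR(0, 1) = 1
g7 = AND(u, g5) = AND(1, 1) = 1
g8 = NOT(g7) = NOT 1 = 0
g9 = XOR(g6, x) = XOR(1, 1) = 0
So g8 = 0 and g9 = 0.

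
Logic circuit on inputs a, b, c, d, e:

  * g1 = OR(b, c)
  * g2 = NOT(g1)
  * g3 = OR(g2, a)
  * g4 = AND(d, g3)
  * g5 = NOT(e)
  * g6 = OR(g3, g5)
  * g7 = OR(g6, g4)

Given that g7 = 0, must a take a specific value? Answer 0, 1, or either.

0

g7 = OR(g6, g4) must be 0, so both g6 = 0 and g4 = 0.
g6 = OR(g3, g5) must be 0, so both g3 = 0 and g5 = 0.
g4 = AND(d, g3) must be 0, so at least one of d, g3 is 0.
Every assignment with g7 = 0 has a = 0; there are 6 such assignment(s).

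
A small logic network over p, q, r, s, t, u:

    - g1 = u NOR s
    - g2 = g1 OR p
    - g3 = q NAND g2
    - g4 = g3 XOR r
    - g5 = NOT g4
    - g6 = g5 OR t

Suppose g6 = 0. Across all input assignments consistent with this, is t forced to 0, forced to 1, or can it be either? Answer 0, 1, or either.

g6 = g5 OR t must be 0, so both g5 = 0 and t = 0.
g5 = NOT g4 must be 0, so g4 = 1.
Every assignment with g6 = 0 has t = 0; there are 16 such assignment(s).

0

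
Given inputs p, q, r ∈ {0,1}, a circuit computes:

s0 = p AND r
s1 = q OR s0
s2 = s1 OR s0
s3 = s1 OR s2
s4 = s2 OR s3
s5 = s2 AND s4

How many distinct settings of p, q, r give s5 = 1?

5

s5 = s2 AND s4 must be 1, so both s2 = 1 and s4 = 1.
Satisfying assignments:
  p=0, q=1, r=0
  p=0, q=1, r=1
  p=1, q=0, r=1
  p=1, q=1, r=0
  p=1, q=1, r=1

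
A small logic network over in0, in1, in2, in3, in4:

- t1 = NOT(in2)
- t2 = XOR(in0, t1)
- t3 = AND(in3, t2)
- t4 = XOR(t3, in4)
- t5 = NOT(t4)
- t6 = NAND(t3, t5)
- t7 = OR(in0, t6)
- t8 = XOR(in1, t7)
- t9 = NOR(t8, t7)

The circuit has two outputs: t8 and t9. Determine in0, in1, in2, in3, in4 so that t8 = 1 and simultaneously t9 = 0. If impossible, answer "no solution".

in0=0 in1=1 in2=0 in3=1 in4=1

Check with in0=0 in1=1 in2=0 in3=1 in4=1:
t1 = NOT(in2) = NOT 0 = 1
t2 = XOR(in0, t1) = XOR(0, 1) = 1
t3 = AND(in3, t2) = AND(1, 1) = 1
t4 = XOR(t3, in4) = XOR(1, 1) = 0
t5 = NOT(t4) = NOT 0 = 1
t6 = NAND(t3, t5) = NAND(1, 1) = 0
t7 = OR(in0, t6) = OR(0, 0) = 0
t8 = XOR(in1, t7) = XOR(1, 0) = 1
t9 = NOR(t8, t7) = NOR(1, 0) = 0
So t8 = 1 and t9 = 0.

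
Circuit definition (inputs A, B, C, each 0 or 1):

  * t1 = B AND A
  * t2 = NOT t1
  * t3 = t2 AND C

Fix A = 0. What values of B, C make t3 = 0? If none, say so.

t3 = t2 AND C must be 0, so at least one of t2, C is 0.
Check with A = 0 and B=1, C=0:
t1 = B AND A = 1 AND 0 = 0
t2 = NOT t1 = NOT 0 = 1
t3 = t2 AND C = 1 AND 0 = 0
So t3 = 0.

B=1 C=0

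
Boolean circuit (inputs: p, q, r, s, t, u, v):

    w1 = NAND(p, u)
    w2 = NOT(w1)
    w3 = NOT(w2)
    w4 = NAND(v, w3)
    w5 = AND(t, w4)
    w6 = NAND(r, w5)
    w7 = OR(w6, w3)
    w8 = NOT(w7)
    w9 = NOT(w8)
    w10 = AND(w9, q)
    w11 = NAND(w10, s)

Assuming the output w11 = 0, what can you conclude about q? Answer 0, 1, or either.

1

w11 = NAND(w10, s) must be 0, so both w10 = 1 and s = 1.
w10 = AND(w9, q) must be 1, so both w9 = 1 and q = 1.
Every assignment with w11 = 0 has q = 1; there are 30 such assignment(s).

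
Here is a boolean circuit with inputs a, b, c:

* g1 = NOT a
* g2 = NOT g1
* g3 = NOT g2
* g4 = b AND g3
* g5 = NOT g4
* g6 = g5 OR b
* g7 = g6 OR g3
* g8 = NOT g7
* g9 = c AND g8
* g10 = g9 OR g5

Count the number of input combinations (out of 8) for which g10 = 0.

2

g10 = g9 OR g5 must be 0, so both g9 = 0 and g5 = 0.
g9 = c AND g8 must be 0, so at least one of c, g8 is 0.
g5 = NOT g4 must be 0, so g4 = 1.
Satisfying assignments:
  a=0, b=1, c=0
  a=0, b=1, c=1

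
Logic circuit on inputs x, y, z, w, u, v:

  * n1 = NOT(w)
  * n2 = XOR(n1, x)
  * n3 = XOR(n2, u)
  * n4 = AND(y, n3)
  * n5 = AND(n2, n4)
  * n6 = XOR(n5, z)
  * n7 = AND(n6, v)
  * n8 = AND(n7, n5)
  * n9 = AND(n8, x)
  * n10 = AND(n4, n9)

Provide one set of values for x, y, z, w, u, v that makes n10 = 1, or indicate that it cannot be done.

Check with x=1, y=1, z=0, w=1, u=0, v=1:
n1 = NOT(w) = NOT 1 = 0
n2 = XOR(n1, x) = XOR(0, 1) = 1
n3 = XOR(n2, u) = XOR(1, 0) = 1
n4 = AND(y, n3) = AND(1, 1) = 1
n5 = AND(n2, n4) = AND(1, 1) = 1
n6 = XOR(n5, z) = XOR(1, 0) = 1
n7 = AND(n6, v) = AND(1, 1) = 1
n8 = AND(n7, n5) = AND(1, 1) = 1
n9 = AND(n8, x) = AND(1, 1) = 1
n10 = AND(n4, n9) = AND(1, 1) = 1
So n10 = 1 as required.

x=1, y=1, z=0, w=1, u=0, v=1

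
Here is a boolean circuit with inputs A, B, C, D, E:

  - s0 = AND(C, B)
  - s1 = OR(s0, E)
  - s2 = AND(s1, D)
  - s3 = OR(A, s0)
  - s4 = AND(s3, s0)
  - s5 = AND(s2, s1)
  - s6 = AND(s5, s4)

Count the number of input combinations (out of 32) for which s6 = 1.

4

s6 = AND(s5, s4) must be 1, so both s5 = 1 and s4 = 1.
Satisfying assignments:
  A=0, B=1, C=1, D=1, E=0
  A=0, B=1, C=1, D=1, E=1
  A=1, B=1, C=1, D=1, E=0
  A=1, B=1, C=1, D=1, E=1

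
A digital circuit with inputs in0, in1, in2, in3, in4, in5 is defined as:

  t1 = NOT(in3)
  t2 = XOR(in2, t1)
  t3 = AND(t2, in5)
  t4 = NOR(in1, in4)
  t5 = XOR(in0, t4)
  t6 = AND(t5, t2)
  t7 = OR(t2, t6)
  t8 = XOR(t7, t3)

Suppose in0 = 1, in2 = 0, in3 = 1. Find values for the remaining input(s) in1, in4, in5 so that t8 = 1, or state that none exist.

With in0 = 1, in2 = 0, in3 = 1 fixed, none of the 8 settings of in1, in4, in5 give t8 = 1.
For example, with in1=0, in4=0, in5=1:
t1 = NOT(in3) = NOT 1 = 0
t2 = XOR(in2, t1) = XOR(0, 0) = 0
t3 = AND(t2, in5) = AND(0, 1) = 0
t4 = NOR(in1, in4) = NOR(0, 0) = 1
t5 = XOR(in0, t4) = XOR(1, 1) = 0
t6 = AND(t5, t2) = AND(0, 0) = 0
t7 = OR(t2, t6) = OR(0, 0) = 0
t8 = XOR(t7, t3) = XOR(0, 0) = 0
giving t8 = 0 ≠ 1.

no solution exists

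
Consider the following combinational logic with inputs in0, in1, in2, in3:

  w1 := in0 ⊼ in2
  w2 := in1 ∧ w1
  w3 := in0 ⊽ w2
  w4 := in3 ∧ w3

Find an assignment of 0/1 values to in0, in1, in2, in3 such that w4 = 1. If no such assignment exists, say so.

in0=0, in1=0, in2=1, in3=1

w4 = in3 ∧ w3 must be 1, so both in3 = 1 and w3 = 1.
Check with in0=0, in1=0, in2=1, in3=1:
w1 = in0 ⊼ in2 = 0 ⊼ 1 = 1
w2 = in1 ∧ w1 = 0 ∧ 1 = 0
w3 = in0 ⊽ w2 = 0 ⊽ 0 = 1
w4 = in3 ∧ w3 = 1 ∧ 1 = 1
So w4 = 1 as required.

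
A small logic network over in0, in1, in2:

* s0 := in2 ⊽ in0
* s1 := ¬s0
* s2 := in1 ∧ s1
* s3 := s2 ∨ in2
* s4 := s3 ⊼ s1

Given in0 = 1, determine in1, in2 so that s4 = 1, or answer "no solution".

s4 = s3 ⊼ s1 must be 1, so at least one of s3, s1 is 0.
Check with in0 = 1 and in1=0, in2=0:
s0 = in2 ⊽ in0 = 0 ⊽ 1 = 0
s1 = ¬s0 = ¬0 = 1
s2 = in1 ∧ s1 = 0 ∧ 1 = 0
s3 = s2 ∨ in2 = 0 ∨ 0 = 0
s4 = s3 ⊼ s1 = 0 ⊼ 1 = 1
So s4 = 1.

in1=0, in2=0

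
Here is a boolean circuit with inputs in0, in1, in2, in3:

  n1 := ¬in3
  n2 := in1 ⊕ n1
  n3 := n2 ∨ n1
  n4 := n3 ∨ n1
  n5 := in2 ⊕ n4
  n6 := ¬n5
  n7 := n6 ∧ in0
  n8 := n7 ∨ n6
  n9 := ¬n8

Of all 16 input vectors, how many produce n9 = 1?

n9 = ¬n8 must be 1, so n8 = 0.
n8 = n7 ∨ n6 must be 0, so both n7 = 0 and n6 = 0.
Enumerating the 16 input combinations, 8 give n9 = 1 and 8 give n9 = 0.

8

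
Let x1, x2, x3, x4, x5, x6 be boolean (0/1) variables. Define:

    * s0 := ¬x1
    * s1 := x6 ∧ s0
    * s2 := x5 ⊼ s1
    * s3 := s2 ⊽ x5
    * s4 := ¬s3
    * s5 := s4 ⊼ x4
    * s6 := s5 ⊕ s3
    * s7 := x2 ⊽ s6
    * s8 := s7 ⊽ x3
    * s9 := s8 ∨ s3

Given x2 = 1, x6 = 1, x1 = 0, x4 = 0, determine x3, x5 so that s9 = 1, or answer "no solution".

x3=0, x5=0

Check with x2 = 1, x6 = 1, x1 = 0, x4 = 0 and x3=0, x5=0:
s0 = ¬x1 = ¬0 = 1
s1 = x6 ∧ s0 = 1 ∧ 1 = 1
s2 = x5 ⊼ s1 = 0 ⊼ 1 = 1
s3 = s2 ⊽ x5 = 1 ⊽ 0 = 0
s4 = ¬s3 = ¬0 = 1
s5 = s4 ⊼ x4 = 1 ⊼ 0 = 1
s6 = s5 ⊕ s3 = 1 ⊕ 0 = 1
s7 = x2 ⊽ s6 = 1 ⊽ 1 = 0
s8 = s7 ⊽ x3 = 0 ⊽ 0 = 1
s9 = s8 ∨ s3 = 1 ∨ 0 = 1
So s9 = 1.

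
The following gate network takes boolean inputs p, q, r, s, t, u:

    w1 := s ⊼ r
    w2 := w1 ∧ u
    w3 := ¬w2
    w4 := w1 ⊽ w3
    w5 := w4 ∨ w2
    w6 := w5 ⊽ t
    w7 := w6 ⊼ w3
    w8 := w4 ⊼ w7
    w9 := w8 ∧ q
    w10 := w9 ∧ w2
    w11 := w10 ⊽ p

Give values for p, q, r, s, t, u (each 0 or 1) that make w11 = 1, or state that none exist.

p=0, q=0, r=1, s=0, t=0, u=1

w11 = w10 ⊽ p must be 1, so both w10 = 0 and p = 0.
w10 = w9 ∧ w2 must be 0, so at least one of w9, w2 is 0.
Check with p=0, q=0, r=1, s=0, t=0, u=1:
w1 = s ⊼ r = 0 ⊼ 1 = 1
w2 = w1 ∧ u = 1 ∧ 1 = 1
w3 = ¬w2 = ¬1 = 0
w4 = w1 ⊽ w3 = 1 ⊽ 0 = 0
w5 = w4 ∨ w2 = 0 ∨ 1 = 1
w6 = w5 ⊽ t = 1 ⊽ 0 = 0
w7 = w6 ⊼ w3 = 0 ⊼ 0 = 1
w8 = w4 ⊼ w7 = 0 ⊼ 1 = 1
w9 = w8 ∧ q = 1 ∧ 0 = 0
w10 = w9 ∧ w2 = 0 ∧ 1 = 0
w11 = w10 ⊽ p = 0 ⊽ 0 = 1
So w11 = 1 as required.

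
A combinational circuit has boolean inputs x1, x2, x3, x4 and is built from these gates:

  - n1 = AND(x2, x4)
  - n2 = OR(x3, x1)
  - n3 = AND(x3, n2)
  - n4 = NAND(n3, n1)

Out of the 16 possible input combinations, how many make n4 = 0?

2

n4 = NAND(n3, n1) must be 0, so both n3 = 1 and n1 = 1.
Satisfying assignments:
  x1=0, x2=1, x3=1, x4=1
  x1=1, x2=1, x3=1, x4=1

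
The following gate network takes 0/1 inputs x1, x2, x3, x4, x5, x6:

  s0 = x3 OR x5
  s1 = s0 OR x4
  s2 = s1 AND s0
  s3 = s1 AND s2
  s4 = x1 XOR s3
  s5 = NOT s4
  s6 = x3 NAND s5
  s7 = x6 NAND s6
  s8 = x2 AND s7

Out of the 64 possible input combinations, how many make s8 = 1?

s8 = x2 AND s7 must be 1, so both x2 = 1 and s7 = 1.
Enumerating the 64 input combinations, 20 give s8 = 1 and 44 give s8 = 0.

20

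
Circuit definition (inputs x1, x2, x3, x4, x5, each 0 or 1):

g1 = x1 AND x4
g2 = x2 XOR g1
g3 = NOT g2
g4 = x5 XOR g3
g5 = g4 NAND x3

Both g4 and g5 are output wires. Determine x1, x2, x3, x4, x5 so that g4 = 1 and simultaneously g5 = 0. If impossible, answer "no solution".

Check with x1=0, x2=1, x3=1, x4=1, x5=1:
g1 = x1 AND x4 = 0 AND 1 = 0
g2 = x2 XOR g1 = 1 XOR 0 = 1
g3 = NOT g2 = NOT 1 = 0
g4 = x5 XOR g3 = 1 XOR 0 = 1
g5 = g4 NAND x3 = 1 NAND 1 = 0
So g4 = 1 and g5 = 0.

x1=0, x2=1, x3=1, x4=1, x5=1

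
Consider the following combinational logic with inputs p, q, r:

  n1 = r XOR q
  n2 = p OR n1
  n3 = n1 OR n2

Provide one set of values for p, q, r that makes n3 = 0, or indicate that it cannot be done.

p=0, q=1, r=1

n3 = n1 OR n2 must be 0, so both n1 = 0 and n2 = 0.
n1 = r XOR q must be 0, so r and q are equal.
Check with p=0, q=1, r=1:
n1 = r XOR q = 1 XOR 1 = 0
n2 = p OR n1 = 0 OR 0 = 0
n3 = n1 OR n2 = 0 OR 0 = 0
So n3 = 0 as required.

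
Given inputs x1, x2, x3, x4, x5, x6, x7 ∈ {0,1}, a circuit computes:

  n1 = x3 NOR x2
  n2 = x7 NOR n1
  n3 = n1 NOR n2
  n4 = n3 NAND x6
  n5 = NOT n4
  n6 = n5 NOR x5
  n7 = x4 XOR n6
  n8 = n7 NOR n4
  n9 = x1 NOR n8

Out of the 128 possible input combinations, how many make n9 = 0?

70

n9 = x1 NOR n8 must be 0, so at least one of x1, n8 is 1.
Enumerating the 128 input combinations, 70 give n9 = 0 and 58 give n9 = 1.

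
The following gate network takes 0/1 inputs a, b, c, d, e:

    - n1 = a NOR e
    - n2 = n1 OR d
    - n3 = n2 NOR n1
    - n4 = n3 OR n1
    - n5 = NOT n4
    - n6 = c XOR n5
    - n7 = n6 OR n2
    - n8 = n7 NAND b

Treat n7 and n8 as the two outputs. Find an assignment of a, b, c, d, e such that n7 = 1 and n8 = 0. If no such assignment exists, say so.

Check with a=1 b=1 c=1 d=0 e=0:
n1 = a NOR e = 1 NOR 0 = 0
n2 = n1 OR d = 0 OR 0 = 0
n3 = n2 NOR n1 = 0 NOR 0 = 1
n4 = n3 OR n1 = 1 OR 0 = 1
n5 = NOT n4 = NOT 1 = 0
n6 = c XOR n5 = 1 XOR 0 = 1
n7 = n6 OR n2 = 1 OR 0 = 1
n8 = n7 NAND b = 1 NAND 1 = 0
So n7 = 1 and n8 = 0.

a=1 b=1 c=1 d=0 e=0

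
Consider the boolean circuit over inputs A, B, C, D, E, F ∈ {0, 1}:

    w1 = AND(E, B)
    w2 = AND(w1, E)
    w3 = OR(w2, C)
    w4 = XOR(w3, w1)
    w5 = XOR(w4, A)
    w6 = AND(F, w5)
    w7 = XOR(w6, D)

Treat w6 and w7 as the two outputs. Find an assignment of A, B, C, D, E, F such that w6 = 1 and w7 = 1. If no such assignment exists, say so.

A=1 B=0 C=0 D=0 E=1 F=1

Check with A=1 B=0 C=0 D=0 E=1 F=1:
w1 = AND(E, B) = AND(1, 0) = 0
w2 = AND(w1, E) = AND(0, 1) = 0
w3 = OR(w2, C) = OR(0, 0) = 0
w4 = XOR(w3, w1) = XOR(0, 0) = 0
w5 = XOR(w4, A) = XOR(0, 1) = 1
w6 = AND(F, w5) = AND(1, 1) = 1
w7 = XOR(w6, D) = XOR(1, 0) = 1
So w6 = 1 and w7 = 1.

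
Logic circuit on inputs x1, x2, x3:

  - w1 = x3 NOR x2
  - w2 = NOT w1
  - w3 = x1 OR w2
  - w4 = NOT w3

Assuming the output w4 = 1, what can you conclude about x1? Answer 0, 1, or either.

w4 = NOT w3 must be 1, so w3 = 0.
w3 = x1 OR w2 must be 0, so both x1 = 0 and w2 = 0.
w2 = NOT w1 must be 0, so w1 = 1.
Every assignment with w4 = 1 has x1 = 0; there are 1 such assignment(s).
  x1=0, x2=0, x3=0

0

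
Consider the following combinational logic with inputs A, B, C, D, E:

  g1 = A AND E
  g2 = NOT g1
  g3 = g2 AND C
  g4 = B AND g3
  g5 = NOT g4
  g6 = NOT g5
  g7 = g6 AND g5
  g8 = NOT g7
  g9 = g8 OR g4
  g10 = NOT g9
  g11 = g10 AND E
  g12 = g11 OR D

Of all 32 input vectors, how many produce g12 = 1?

g12 = g11 OR D must be 1, so at least one of g11, D is 1.
Enumerating the 32 input combinations, 16 give g12 = 1 and 16 give g12 = 0.

16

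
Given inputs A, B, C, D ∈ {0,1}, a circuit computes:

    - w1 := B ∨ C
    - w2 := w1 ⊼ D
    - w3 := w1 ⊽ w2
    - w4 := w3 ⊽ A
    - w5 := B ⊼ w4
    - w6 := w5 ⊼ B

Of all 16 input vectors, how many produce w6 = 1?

12

w6 = w5 ⊼ B must be 1, so at least one of w5, B is 0.
Enumerating the 16 input combinations, 12 give w6 = 1 and 4 give w6 = 0.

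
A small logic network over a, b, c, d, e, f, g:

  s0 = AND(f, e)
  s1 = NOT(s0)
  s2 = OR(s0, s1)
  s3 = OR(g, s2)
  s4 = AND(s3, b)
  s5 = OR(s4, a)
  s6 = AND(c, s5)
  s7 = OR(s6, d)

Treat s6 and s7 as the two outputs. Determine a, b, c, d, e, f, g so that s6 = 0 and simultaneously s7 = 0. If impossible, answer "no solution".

Check with a=0, b=1, c=0, d=0, e=1, f=0, g=1:
s0 = AND(f, e) = AND(0, 1) = 0
s1 = NOT(s0) = NOT 0 = 1
s2 = OR(s0, s1) = OR(0, 1) = 1
s3 = OR(g, s2) = OR(1, 1) = 1
s4 = AND(s3, b) = AND(1, 1) = 1
s5 = OR(s4, a) = OR(1, 0) = 1
s6 = AND(c, s5) = AND(0, 1) = 0
s7 = OR(s6, d) = OR(0, 0) = 0
So s6 = 0 and s7 = 0.

a=0, b=1, c=0, d=0, e=1, f=0, g=1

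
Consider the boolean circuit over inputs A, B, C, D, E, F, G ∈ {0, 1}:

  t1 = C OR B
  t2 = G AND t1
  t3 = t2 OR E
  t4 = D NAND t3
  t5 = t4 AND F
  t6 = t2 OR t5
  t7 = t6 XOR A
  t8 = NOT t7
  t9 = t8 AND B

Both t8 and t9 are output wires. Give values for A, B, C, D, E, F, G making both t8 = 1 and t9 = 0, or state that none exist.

Check with A=1, B=0, C=0, D=0, E=0, F=1, G=0:
t1 = C OR B = 0 OR 0 = 0
t2 = G AND t1 = 0 AND 0 = 0
t3 = t2 OR E = 0 OR 0 = 0
t4 = D NAND t3 = 0 NAND 0 = 1
t5 = t4 AND F = 1 AND 1 = 1
t6 = t2 OR t5 = 0 OR 1 = 1
t7 = t6 XOR A = 1 XOR 1 = 0
t8 = NOT t7 = NOT 0 = 1
t9 = t8 AND B = 1 AND 0 = 0
So t8 = 1 and t9 = 0.

A=1, B=0, C=0, D=0, E=0, F=1, G=0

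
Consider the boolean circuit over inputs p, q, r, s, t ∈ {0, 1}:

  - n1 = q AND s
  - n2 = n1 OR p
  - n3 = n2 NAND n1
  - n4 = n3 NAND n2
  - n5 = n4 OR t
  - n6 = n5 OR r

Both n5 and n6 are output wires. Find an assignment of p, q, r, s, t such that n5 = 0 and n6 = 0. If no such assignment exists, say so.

Check with p=1 q=0 r=0 s=1 t=0:
n1 = q AND s = 0 AND 1 = 0
n2 = n1 OR p = 0 OR 1 = 1
n3 = n2 NAND n1 = 1 NAND 0 = 1
n4 = n3 NAND n2 = 1 NAND 1 = 0
n5 = n4 OR t = 0 OR 0 = 0
n6 = n5 OR r = 0 OR 0 = 0
So n5 = 0 and n6 = 0.

p=1 q=0 r=0 s=1 t=0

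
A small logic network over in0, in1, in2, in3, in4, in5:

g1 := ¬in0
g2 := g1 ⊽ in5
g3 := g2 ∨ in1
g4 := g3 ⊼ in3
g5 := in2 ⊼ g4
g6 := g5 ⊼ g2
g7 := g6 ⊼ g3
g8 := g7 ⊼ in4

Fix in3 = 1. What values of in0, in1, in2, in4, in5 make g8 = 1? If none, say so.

Check with in3 = 1 and in0=1, in1=0, in2=1, in4=0, in5=1:
g1 = ¬in0 = ¬1 = 0
g2 = g1 ⊽ in5 = 0 ⊽ 1 = 0
g3 = g2 ∨ in1 = 0 ∨ 0 = 0
g4 = g3 ⊼ in3 = 0 ⊼ 1 = 1
g5 = in2 ⊼ g4 = 1 ⊼ 1 = 0
g6 = g5 ⊼ g2 = 0 ⊼ 0 = 1
g7 = g6 ⊼ g3 = 1 ⊼ 0 = 1
g8 = g7 ⊼ in4 = 1 ⊼ 0 = 1
So g8 = 1.

in0=1, in1=0, in2=1, in4=0, in5=1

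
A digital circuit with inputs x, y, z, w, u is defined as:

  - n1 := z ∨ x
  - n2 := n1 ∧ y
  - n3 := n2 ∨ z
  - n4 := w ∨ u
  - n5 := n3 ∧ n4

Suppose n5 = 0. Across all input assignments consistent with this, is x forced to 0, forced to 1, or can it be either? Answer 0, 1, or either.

Both values of x occur among assignments with n5 = 0:
  x=0: x=0, y=0, z=0, w=0, u=0
  x=1: x=1, y=0, z=0, w=0, u=0

either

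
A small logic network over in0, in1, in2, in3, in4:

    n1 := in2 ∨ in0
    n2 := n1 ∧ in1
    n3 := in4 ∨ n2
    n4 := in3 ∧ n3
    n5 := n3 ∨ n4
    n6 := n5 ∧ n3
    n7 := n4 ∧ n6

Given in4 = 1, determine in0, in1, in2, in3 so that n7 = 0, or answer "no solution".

in0=1 in1=1 in2=0 in3=0

n7 = n4 ∧ n6 must be 0, so at least one of n4, n6 is 0.
Check with in4 = 1 and in0=1, in1=1, in2=0, in3=0:
n1 = in2 ∨ in0 = 0 ∨ 1 = 1
n2 = n1 ∧ in1 = 1 ∧ 1 = 1
n3 = in4 ∨ n2 = 1 ∨ 1 = 1
n4 = in3 ∧ n3 = 0 ∧ 1 = 0
n5 = n3 ∨ n4 = 1 ∨ 0 = 1
n6 = n5 ∧ n3 = 1 ∧ 1 = 1
n7 = n4 ∧ n6 = 0 ∧ 1 = 0
So n7 = 0.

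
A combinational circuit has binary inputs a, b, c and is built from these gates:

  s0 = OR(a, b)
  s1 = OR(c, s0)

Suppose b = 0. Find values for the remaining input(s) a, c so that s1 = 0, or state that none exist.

Check with b = 0 and a=0, c=0:
s0 = OR(a, b) = OR(0, 0) = 0
s1 = OR(c, s0) = OR(0, 0) = 0
So s1 = 0.

a=0, c=0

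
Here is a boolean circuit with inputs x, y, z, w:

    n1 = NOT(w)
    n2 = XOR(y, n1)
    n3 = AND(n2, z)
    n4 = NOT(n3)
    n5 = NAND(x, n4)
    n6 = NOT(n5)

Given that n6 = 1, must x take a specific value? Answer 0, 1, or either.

n6 = NOT(n5) must be 1, so n5 = 0.
n5 = NAND(x, n4) must be 0, so both x = 1 and n4 = 1.
Every assignment with n6 = 1 has x = 1; there are 6 such assignment(s).

1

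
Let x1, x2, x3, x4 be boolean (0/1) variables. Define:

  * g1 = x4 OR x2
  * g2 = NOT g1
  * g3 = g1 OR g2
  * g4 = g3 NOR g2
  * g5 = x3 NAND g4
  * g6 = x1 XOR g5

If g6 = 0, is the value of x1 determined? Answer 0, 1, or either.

1

g6 = x1 XOR g5 must be 0, so x1 and g5 are equal.
Every assignment with g6 = 0 has x1 = 1; there are 8 such assignment(s).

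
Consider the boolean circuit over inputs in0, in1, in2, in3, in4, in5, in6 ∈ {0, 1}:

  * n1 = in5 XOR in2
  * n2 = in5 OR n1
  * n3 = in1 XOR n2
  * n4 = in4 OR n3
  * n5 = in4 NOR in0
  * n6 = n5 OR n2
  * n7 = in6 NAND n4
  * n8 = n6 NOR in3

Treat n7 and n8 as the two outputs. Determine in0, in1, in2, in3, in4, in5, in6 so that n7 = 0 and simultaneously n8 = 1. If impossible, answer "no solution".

Check with in0=0 in1=1 in2=0 in3=0 in4=1 in5=0 in6=1:
n1 = in5 XOR in2 = 0 XOR 0 = 0
n2 = in5 OR n1 = 0 OR 0 = 0
n3 = in1 XOR n2 = 1 XOR 0 = 1
n4 = in4 OR n3 = 1 OR 1 = 1
n5 = in4 NOR in0 = 1 NOR 0 = 0
n6 = n5 OR n2 = 0 OR 0 = 0
n7 = in6 NAND n4 = 1 NAND 1 = 0
n8 = n6 NOR in3 = 0 NOR 0 = 1
So n7 = 0 and n8 = 1.

in0=0 in1=1 in2=0 in3=0 in4=1 in5=0 in6=1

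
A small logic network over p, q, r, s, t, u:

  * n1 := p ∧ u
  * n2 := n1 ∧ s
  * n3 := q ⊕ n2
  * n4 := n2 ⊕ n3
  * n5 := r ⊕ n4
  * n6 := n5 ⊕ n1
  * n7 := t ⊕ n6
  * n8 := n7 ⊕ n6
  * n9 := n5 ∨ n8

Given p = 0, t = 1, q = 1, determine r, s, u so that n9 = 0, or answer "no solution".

no solution exists

With p = 0, t = 1, q = 1 fixed, none of the 8 settings of r, s, u give n9 = 0.
For example, with r=1, s=0, u=0:
n1 = p ∧ u = 0 ∧ 0 = 0
n2 = n1 ∧ s = 0 ∧ 0 = 0
n3 = q ⊕ n2 = 1 ⊕ 0 = 1
n4 = n2 ⊕ n3 = 0 ⊕ 1 = 1
n5 = r ⊕ n4 = 1 ⊕ 1 = 0
n6 = n5 ⊕ n1 = 0 ⊕ 0 = 0
n7 = t ⊕ n6 = 1 ⊕ 0 = 1
n8 = n7 ⊕ n6 = 1 ⊕ 0 = 1
n9 = n5 ∨ n8 = 0 ∨ 1 = 1
giving n9 = 1 ≠ 0.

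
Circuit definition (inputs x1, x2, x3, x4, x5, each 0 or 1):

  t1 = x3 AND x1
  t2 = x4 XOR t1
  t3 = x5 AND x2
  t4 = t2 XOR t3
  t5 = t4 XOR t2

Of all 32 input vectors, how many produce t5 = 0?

t5 = t4 XOR t2 must be 0, so t4 and t2 are equal.
Enumerating the 32 input combinations, 24 give t5 = 0 and 8 give t5 = 1.

24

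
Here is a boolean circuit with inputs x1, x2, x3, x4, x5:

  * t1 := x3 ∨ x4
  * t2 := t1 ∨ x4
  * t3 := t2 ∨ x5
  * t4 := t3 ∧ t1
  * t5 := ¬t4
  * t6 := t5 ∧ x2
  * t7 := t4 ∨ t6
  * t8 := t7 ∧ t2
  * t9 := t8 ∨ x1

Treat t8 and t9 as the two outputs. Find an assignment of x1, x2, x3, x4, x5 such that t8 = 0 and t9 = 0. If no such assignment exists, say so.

x1=0, x2=1, x3=0, x4=0, x5=1

Check with x1=0, x2=1, x3=0, x4=0, x5=1:
t1 = x3 ∨ x4 = 0 ∨ 0 = 0
t2 = t1 ∨ x4 = 0 ∨ 0 = 0
t3 = t2 ∨ x5 = 0 ∨ 1 = 1
t4 = t3 ∧ t1 = 1 ∧ 0 = 0
t5 = ¬t4 = ¬0 = 1
t6 = t5 ∧ x2 = 1 ∧ 1 = 1
t7 = t4 ∨ t6 = 0 ∨ 1 = 1
t8 = t7 ∧ t2 = 1 ∧ 0 = 0
t9 = t8 ∨ x1 = 0 ∨ 0 = 0
So t8 = 0 and t9 = 0.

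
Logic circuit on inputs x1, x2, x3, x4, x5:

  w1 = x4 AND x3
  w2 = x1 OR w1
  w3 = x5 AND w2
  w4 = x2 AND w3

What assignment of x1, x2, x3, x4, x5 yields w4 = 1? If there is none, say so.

w4 = x2 AND w3 must be 1, so both x2 = 1 and w3 = 1.
Check with x1=0 x2=1 x3=1 x4=1 x5=1:
w1 = x4 AND x3 = 1 AND 1 = 1
w2 = x1 OR w1 = 0 OR 1 = 1
w3 = x5 AND w2 = 1 AND 1 = 1
w4 = x2 AND w3 = 1 AND 1 = 1
So w4 = 1 as required.

x1=0 x2=1 x3=1 x4=1 x5=1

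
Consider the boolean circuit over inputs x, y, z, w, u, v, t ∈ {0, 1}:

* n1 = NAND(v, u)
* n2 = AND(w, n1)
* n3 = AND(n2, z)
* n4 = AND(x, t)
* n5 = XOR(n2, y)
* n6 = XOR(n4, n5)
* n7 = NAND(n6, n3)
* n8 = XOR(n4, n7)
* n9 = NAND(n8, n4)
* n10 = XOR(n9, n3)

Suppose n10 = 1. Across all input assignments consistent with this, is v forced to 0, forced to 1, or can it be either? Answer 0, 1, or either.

Both values of v occur among assignments with n10 = 1:
  v=0: x=0, y=0, z=0, w=0, u=0, v=0, t=0
  v=1: x=0, y=0, z=0, w=0, u=0, v=1, t=0

either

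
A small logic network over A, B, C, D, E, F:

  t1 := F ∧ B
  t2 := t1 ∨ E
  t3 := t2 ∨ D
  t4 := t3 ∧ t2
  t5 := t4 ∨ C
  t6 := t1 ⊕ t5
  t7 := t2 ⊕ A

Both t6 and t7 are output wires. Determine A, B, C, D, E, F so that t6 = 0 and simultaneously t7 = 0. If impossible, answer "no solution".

Check with A=0, B=0, C=0, D=0, E=0, F=0:
t1 = F ∧ B = 0 ∧ 0 = 0
t2 = t1 ∨ E = 0 ∨ 0 = 0
t3 = t2 ∨ D = 0 ∨ 0 = 0
t4 = t3 ∧ t2 = 0 ∧ 0 = 0
t5 = t4 ∨ C = 0 ∨ 0 = 0
t6 = t1 ⊕ t5 = 0 ⊕ 0 = 0
t7 = t2 ⊕ A = 0 ⊕ 0 = 0
So t6 = 0 and t7 = 0.

A=0, B=0, C=0, D=0, E=0, F=0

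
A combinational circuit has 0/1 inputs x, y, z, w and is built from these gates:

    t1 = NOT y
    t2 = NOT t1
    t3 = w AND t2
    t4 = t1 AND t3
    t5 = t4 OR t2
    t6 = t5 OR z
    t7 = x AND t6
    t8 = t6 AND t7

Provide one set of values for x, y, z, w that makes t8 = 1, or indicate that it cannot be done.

x=1, y=0, z=1, w=0

t8 = t6 AND t7 must be 1, so both t6 = 1 and t7 = 1.
t6 = t5 OR z must be 1, so at least one of t5, z is 1.
t7 = x AND t6 must be 1, so both x = 1 and t6 = 1.
Check with x=1, y=0, z=1, w=0:
t1 = NOT y = NOT 0 = 1
t2 = NOT t1 = NOT 1 = 0
t3 = w AND t2 = 0 AND 0 = 0
t4 = t1 AND t3 = 1 AND 0 = 0
t5 = t4 OR t2 = 0 OR 0 = 0
t6 = t5 OR z = 0 OR 1 = 1
t7 = x AND t6 = 1 AND 1 = 1
t8 = t6 AND t7 = 1 AND 1 = 1
So t8 = 1 as required.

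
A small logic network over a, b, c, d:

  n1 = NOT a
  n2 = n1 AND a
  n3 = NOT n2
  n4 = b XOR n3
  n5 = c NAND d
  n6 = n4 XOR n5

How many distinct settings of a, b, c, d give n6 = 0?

8

n6 = n4 XOR n5 must be 0, so n4 and n5 are equal.
Enumerating the 16 input combinations, 8 give n6 = 0 and 8 give n6 = 1.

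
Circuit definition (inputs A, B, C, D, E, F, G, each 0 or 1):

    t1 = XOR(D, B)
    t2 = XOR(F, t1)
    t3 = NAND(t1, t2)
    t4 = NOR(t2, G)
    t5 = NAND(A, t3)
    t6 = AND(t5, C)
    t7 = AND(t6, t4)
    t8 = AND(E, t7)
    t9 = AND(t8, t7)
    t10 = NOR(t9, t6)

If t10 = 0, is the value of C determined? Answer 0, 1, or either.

1

t10 = NOR(t9, t6) must be 0, so at least one of t9, t6 is 1.
Every assignment with t10 = 0 has C = 1; there are 40 such assignment(s).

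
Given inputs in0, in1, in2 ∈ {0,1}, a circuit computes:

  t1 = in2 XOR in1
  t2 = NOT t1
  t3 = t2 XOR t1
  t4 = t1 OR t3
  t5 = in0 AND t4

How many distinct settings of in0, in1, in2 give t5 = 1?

t5 = in0 AND t4 must be 1, so both in0 = 1 and t4 = 1.
t4 = t1 OR t3 must be 1, so at least one of t1, t3 is 1.
Satisfying assignments:
  in0=1, in1=0, in2=0
  in0=1, in1=0, in2=1
  in0=1, in1=1, in2=0
  in0=1, in1=1, in2=1

4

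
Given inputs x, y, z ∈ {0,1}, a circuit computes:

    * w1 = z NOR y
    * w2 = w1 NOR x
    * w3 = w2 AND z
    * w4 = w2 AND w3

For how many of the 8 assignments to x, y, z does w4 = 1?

w4 = w2 AND w3 must be 1, so both w2 = 1 and w3 = 1.
Satisfying assignments:
  x=0, y=0, z=1
  x=0, y=1, z=1

2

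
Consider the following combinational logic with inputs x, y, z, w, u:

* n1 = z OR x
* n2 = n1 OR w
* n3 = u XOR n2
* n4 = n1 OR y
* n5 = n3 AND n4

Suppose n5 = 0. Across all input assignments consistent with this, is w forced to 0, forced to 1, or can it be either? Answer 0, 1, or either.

Both values of w occur among assignments with n5 = 0:
  w=0: x=0, y=0, z=0, w=0, u=0
  w=1: x=0, y=0, z=0, w=1, u=0

either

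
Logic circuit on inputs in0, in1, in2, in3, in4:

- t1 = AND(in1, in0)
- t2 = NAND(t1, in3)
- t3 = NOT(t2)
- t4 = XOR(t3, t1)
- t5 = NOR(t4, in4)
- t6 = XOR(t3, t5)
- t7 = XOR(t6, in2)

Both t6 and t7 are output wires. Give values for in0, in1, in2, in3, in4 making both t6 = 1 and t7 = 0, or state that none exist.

Check with in0=1, in1=0, in2=1, in3=0, in4=0:
t1 = AND(in1, in0) = AND(0, 1) = 0
t2 = NAND(t1, in3) = NAND(0, 0) = 1
t3 = NOT(t2) = NOT 1 = 0
t4 = XOR(t3, t1) = XOR(0, 0) = 0
t5 = NOR(t4, in4) = NOR(0, 0) = 1
t6 = XOR(t3, t5) = XOR(0, 1) = 1
t7 = XOR(t6, in2) = XOR(1, 1) = 0
So t6 = 1 and t7 = 0.

in0=1, in1=0, in2=1, in3=0, in4=0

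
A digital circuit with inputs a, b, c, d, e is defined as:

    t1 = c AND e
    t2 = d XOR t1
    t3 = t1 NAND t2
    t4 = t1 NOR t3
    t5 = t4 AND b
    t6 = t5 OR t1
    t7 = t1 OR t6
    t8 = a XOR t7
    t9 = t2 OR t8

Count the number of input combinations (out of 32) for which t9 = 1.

t9 = t2 OR t8 must be 1, so at least one of t2, t8 is 1.
Enumerating the 32 input combinations, 24 give t9 = 1 and 8 give t9 = 0.

24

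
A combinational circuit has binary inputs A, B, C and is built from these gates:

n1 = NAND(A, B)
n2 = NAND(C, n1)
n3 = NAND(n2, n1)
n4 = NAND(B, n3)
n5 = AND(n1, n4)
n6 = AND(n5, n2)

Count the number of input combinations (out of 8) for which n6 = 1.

n6 = AND(n5, n2) must be 1, so both n5 = 1 and n2 = 1.
n5 = AND(n1, n4) must be 1, so both n1 = 1 and n4 = 1.
Satisfying assignments:
  A=0, B=0, C=0
  A=0, B=1, C=0
  A=1, B=0, C=0

3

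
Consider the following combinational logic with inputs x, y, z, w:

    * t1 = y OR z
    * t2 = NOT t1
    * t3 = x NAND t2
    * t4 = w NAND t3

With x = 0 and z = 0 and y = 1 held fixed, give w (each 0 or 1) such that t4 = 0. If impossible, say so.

t4 = w NAND t3 must be 0, so both w = 1 and t3 = 1.
t3 = x NAND t2 must be 1, so at least one of x, t2 is 0.
Check with x = 0 and z = 0 and y = 1 and w=1:
t1 = y OR z = 1 OR 0 = 1
t2 = NOT t1 = NOT 1 = 0
t3 = x NAND t2 = 0 NAND 0 = 1
t4 = w NAND t3 = 1 NAND 1 = 0
So t4 = 0.

w=1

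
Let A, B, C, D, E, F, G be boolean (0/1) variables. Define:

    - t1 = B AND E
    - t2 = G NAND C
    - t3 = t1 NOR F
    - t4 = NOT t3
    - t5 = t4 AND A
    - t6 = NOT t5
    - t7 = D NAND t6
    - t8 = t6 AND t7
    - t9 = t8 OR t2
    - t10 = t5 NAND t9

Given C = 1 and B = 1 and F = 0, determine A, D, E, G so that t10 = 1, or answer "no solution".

A=1 D=0 E=1 G=1

Check with C = 1 and B = 1 and F = 0 and A=1, D=0, E=1, G=1:
t1 = B AND E = 1 AND 1 = 1
t2 = G NAND C = 1 NAND 1 = 0
t3 = t1 NOR F = 1 NOR 0 = 0
t4 = NOT t3 = NOT 0 = 1
t5 = t4 AND A = 1 AND 1 = 1
t6 = NOT t5 = NOT 1 = 0
t7 = D NAND t6 = 0 NAND 0 = 1
t8 = t6 AND t7 = 0 AND 1 = 0
t9 = t8 OR t2 = 0 OR 0 = 0
t10 = t5 NAND t9 = 1 NAND 0 = 1
So t10 = 1.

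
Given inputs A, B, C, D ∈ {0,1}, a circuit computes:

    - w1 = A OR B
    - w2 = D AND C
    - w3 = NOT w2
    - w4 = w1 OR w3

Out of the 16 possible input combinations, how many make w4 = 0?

w4 = w1 OR w3 must be 0, so both w1 = 0 and w3 = 0.
w1 = A OR B must be 0, so both A = 0 and B = 0.
Satisfying assignments:
  A=0, B=0, C=1, D=1

1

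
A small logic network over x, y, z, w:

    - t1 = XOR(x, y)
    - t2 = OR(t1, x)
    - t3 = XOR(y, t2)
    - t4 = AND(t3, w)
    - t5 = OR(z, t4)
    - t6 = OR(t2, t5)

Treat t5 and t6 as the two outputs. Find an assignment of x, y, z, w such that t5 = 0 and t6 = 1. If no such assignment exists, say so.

Check with x=1, y=1, z=0, w=0:
t1 = XOR(x, y) = XOR(1, 1) = 0
t2 = OR(t1, x) = OR(0, 1) = 1
t3 = XOR(y, t2) = XOR(1, 1) = 0
t4 = AND(t3, w) = AND(0, 0) = 0
t5 = OR(z, t4) = OR(0, 0) = 0
t6 = OR(t2, t5) = OR(1, 0) = 1
So t5 = 0 and t6 = 1.

x=1, y=1, z=0, w=0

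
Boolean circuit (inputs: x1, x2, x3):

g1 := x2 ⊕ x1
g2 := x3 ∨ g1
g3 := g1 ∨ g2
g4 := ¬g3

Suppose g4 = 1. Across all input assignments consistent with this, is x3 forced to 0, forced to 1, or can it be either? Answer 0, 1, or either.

0

g4 = ¬g3 must be 1, so g3 = 0.
g3 = g1 ∨ g2 must be 0, so both g1 = 0 and g2 = 0.
Every assignment with g4 = 1 has x3 = 0; there are 2 such assignment(s).
  x1=0, x2=0, x3=0
  x1=1, x2=1, x3=0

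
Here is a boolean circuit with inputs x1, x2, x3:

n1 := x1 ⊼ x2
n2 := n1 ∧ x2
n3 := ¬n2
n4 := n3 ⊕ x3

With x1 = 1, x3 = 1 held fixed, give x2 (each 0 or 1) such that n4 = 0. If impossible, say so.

x2=1

n4 = n3 ⊕ x3 must be 0, so n3 and x3 are equal.
Check with x1 = 1, x3 = 1 and x2=1:
n1 = x1 ⊼ x2 = 1 ⊼ 1 = 0
n2 = n1 ∧ x2 = 0 ∧ 1 = 0
n3 = ¬n2 = ¬0 = 1
n4 = n3 ⊕ x3 = 1 ⊕ 1 = 0
So n4 = 0.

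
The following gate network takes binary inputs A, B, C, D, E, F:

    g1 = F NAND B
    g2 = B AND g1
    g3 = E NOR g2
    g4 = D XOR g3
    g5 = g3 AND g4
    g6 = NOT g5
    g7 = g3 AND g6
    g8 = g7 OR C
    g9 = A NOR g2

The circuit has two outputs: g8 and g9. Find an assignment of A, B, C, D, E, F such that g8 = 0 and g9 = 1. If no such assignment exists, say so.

A=0 B=0 C=0 D=0 E=0 F=0

Check with A=0 B=0 C=0 D=0 E=0 F=0:
g1 = F NAND B = 0 NAND 0 = 1
g2 = B AND g1 = 0 AND 1 = 0
g3 = E NOR g2 = 0 NOR 0 = 1
g4 = D XOR g3 = 0 XOR 1 = 1
g5 = g3 AND g4 = 1 AND 1 = 1
g6 = NOT g5 = NOT 1 = 0
g7 = g3 AND g6 = 1 AND 0 = 0
g8 = g7 OR C = 0 OR 0 = 0
g9 = A NOR g2 = 0 NOR 0 = 1
So g8 = 0 and g9 = 1.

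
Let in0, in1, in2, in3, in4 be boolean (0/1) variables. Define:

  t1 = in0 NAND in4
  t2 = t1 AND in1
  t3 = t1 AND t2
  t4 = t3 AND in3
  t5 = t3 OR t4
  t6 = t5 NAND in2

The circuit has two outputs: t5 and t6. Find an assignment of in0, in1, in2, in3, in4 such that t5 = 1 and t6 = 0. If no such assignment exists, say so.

in0=1, in1=1, in2=1, in3=0, in4=0

Check with in0=1, in1=1, in2=1, in3=0, in4=0:
t1 = in0 NAND in4 = 1 NAND 0 = 1
t2 = t1 AND in1 = 1 AND 1 = 1
t3 = t1 AND t2 = 1 AND 1 = 1
t4 = t3 AND in3 = 1 AND 0 = 0
t5 = t3 OR t4 = 1 OR 0 = 1
t6 = t5 NAND in2 = 1 NAND 1 = 0
So t5 = 1 and t6 = 0.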